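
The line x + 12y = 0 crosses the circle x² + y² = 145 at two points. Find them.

(−12, 1) and (12, −1)

Express y = (−x)/12 and substitute into the circle:
145x² − 20880 = 0  ⟹  x² − 144 = 0
x = 12 or x = −12, giving (12, −1) and (−12, 1).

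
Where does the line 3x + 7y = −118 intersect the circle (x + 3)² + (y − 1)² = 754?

(−30, −4) and (12, −22)

From the line, y = (−118 − 3x)/7. Substituting:
58x² + 1044x − 20880 = 0  ⟹  x² + 18x − 360 = 0
x = 12 or x = −30, giving (12, −22) and (−30, −4).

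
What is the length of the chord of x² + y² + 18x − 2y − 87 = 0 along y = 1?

From the line, y = 1. Substituting:
x² + 18x − 88 = 0
x = 4 or x = −22, giving (4, 1) and (−22, 1).
|(4, 1) − (−22, 1)| = √((26)² + (0)²) = 26.

26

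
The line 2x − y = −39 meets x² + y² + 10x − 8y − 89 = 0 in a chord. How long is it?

The distance from (−5, 4) to the line is 25/√5, and r² = 130.
Half the chord is √(r² − d²) = √(5), so the full chord is 2√5.

2√5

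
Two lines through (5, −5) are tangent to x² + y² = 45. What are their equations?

x − 2y = 15 and 2x − y = 15

Write the tangent as mx − y + (−5 − m·(5)) = 0 and set its distance from the centre to 3√5:
(−5m − (5))² = 45(m² + 1)
2m² − 5m + 2 = 0, so m = 1/2 or m = 2.
With m = 1/2: x − 2y = 15. With m = 2: 2x − y = 15.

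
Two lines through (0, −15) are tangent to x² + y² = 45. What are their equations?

Let a tangent through (0, −15) have slope m. Its distance from (0, 0) must equal 3√5:
(0m − (15))² = 45(m² + 1)
m² − 4 = 0, so m = −2 or m = 2.
With m = −2: 2x + y = −15. With m = 2: 2x − y = 15.

2x + y = −15 and 2x − y = 15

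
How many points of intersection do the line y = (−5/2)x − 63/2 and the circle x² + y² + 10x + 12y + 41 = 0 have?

0

Substituting the line into the circle gives 29x² + 550x + 2621 = 0.
Δ = 302500 − 304036 = −1536.
No real roots: the line does not meet the circle.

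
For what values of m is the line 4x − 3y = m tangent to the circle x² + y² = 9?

For a tangent, require d(centre, line) = r = 3.
|4·0 − 3·0 − m| / √25 = 3
|m| = 3·5, so m = 15 or m = −15.

m = −15 or m = 15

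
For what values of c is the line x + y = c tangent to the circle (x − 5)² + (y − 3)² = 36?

The line touches the circle iff its distance from (5, 3) is 6:
|1·5 + 1·3 − c| / √2 = 6
|c − (8)| = 6√2.

c = 8 ± 6√2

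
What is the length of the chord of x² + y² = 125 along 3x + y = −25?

5√10

Centre (0, 0), r² = 125. Perpendicular distance d from centre to line = |25| / √10 = 25/√10.
Half the chord is √(r² − d²) = √(125/2), so the full chord is 5√10.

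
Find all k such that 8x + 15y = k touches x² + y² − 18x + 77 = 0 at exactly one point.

k = 38 or k = 106

Tangency holds when the distance from the centre (9, 0) to the line equals the radius 2:
|8·9 + 15·0 − k| / √289 = 2
|k − (72)| = 2·17, so k = 106 or k = 38.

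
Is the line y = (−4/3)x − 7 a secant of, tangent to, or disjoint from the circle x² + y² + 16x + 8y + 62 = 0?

disjoint

Substituting the line into the circle gives 25x² + 216x + 495 = 0.
Discriminant = (216)² − 4·25·(495) = −2844 < 0.
No real roots: the line does not meet the circle.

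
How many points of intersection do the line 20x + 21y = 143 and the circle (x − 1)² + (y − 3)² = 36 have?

d² = (20·1 + 21·3 − (143))²/841 = 3600/841; r² = 36.
Since d² < r², the line cuts the circle twice.

2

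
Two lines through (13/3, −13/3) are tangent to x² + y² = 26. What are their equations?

5x − y = 26 and x − 5y = 26

Let a tangent through (13/3, −13/3) have slope m. Its distance from (0, 0) must equal √26:
[m·(−13/3) − (13/3)]² = 26(m² + 1)
5m² − 26m + 5 = 0, so m = 5 or m = 1/5.
Through (13/3, −13/3) these give 5x − y = 26 and x − 5y = 26.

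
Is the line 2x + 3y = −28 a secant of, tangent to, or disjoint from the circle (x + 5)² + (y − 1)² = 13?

disjoint

Centre (−5, 1), r² = 13. Distance² from centre to line = (21)²/13 = 441/13.
Since d² > r², the line lies outside the circle.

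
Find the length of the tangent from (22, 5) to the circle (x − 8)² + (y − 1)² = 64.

2√37

Centre (8, 1), r² = 64. |PO|² = (14)² + (4)² = 212.
Power of the point: PT² = |PO|² − r² = 148, so PT = 2√37.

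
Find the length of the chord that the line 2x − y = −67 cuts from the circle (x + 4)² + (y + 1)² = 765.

The distance from (−4, −1) to the line is 60/√5, and r² = 765.
Chord = 2√(r² − d²) = 2·√(45) = 6√5.

6√5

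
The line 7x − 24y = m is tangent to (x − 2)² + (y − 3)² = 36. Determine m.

Tangency holds when the distance from the centre (2, 3) to the line equals the radius 6:
|7·2 − 24·3 − m| / √625 = 6
|m − (−58)| = 6·25, so m = 92 or m = −208.

m = −208 or m = 92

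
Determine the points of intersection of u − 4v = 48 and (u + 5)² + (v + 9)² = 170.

Express v = (−48 + u)/4 and substitute into the circle:
17u² + 136u − 2176 = 0  ⟹  u² + 8u − 128 = 0
u = 8 or u = −16, giving (8, −10) and (−16, −16).

(−16, −16) and (8, −10)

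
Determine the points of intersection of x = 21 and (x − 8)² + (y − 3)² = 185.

(21, −1) and (21, 7)

The line gives x = 21. Substituting into the circle:
y² − 6y − 7 = 0
y = 7 or y = −1, giving (21, 7) and (21, −1).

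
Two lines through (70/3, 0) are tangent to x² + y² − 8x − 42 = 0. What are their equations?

Write the tangent as mx − y + (0 − m·(70/3)) = 0 and set its distance from the centre to √58:
[m·(−58/3) − (0)]² = 58(m² + 1)
49m² − 9 = 0, so m = 3/7 or m = −3/7.
With m = 3/7: 3x − 7y = 70. With m = −3/7: 3x + 7y = 70.

3x − 7y = 70 and 3x + 7y = 70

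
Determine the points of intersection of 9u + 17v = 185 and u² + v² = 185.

(−4, 13) and (13, 4)

Express v = (185 − 9u)/17 and substitute into the circle:
370u² − 3330u − 19240 = 0  ⟹  u² − 9u − 52 = 0
u = 13 or u = −4, giving (13, 4) and (−4, 13).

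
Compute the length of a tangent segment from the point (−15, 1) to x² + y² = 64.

With centre O = (0, 0), |OP|² = 226 and r² = 64.
By the tangent–radius right angle, tangent length = √(|PO|² − r²) = √162 = 9√2.

9√2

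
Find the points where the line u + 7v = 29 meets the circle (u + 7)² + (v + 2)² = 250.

(−20, 7) and (8, 3)

Substitute v = (29 − u)/7:
50u² + 600u − 8000 = 0  ⟹  u² + 12u − 160 = 0
u = 8 or u = −20, giving (8, 3) and (−20, 7).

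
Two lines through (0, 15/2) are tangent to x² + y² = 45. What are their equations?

x − 2y = −15 and x + 2y = 15

A line y − (15/2) = m(x − (0)) is tangent when its distance from (0, 0) is 3√5:
[m·(0) − (−15/2)]² = 45(m² + 1)
4m² − 1 = 0, so m = 1/2 or m = −1/2.
With m = 1/2: x − 2y = −15. With m = −1/2: x + 2y = 15.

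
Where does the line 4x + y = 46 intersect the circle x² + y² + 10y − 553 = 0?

From the line, y = −4x + 46. Substituting:
17x² − 408x + 2023 = 0  ⟹  x² − 24x + 119 = 0
x = 17 or x = 7, giving (17, −22) and (7, 18).

(7, 18) and (17, −22)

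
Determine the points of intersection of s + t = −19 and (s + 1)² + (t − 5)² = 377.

Express t = −s − 19 and substitute into the circle:
2s² + 50s + 200 = 0  ⟹  s² + 25s + 100 = 0
s = −5 or s = −20, giving (−5, −14) and (−20, 1).

(−20, 1) and (−5, −14)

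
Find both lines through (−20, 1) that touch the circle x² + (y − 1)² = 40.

A line y − (1) = m(x − (−20)) is tangent when its distance from (0, 1) is 2√10:
(20m − (0))² = 40(m² + 1)
9m² − 1 = 0, so m = −1/3 or m = 1/3.
With m = −1/3: x + 3y = −17. With m = 1/3: x − 3y = −23.

x + 3y = −17 and x − 3y = −23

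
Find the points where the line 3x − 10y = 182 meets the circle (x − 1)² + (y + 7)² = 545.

From the line, y = (−182 + 3x)/10. Substituting:
109x² − 872x − 41856 = 0  ⟹  x² − 8x − 384 = 0
x = 24 or x = −16, giving (24, −11) and (−16, −23).

(−16, −23) and (24, −11)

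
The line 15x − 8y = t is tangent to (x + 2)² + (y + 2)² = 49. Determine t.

t = −133 or t = 105

Tangency holds when the distance from the centre (−2, −2) to the line equals the radius 7:
|15·(−2) − 8·(−2) − t| / √289 = 7
|t − (−14)| = 7·17, so t = 105 or t = −133.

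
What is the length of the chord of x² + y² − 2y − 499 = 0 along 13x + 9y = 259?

10√10

The distance from (0, 1) to the line is 250/√250, and r² = 500.
Half the chord is √(r² − d²) = √(250), so the full chord is 10√10.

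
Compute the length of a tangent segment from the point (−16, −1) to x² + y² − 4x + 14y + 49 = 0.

2√89

The centre is (2, −7) and r = 2. The square of the distance from P to the centre is 324 + 36 = 360.
By the tangent–radius right angle, tangent length = √(|PO|² − r²) = √356 = 2√89.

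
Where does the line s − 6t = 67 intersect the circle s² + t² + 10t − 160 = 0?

Substitute t = (−67 + s)/6:
37s² − 74s − 5291 = 0  ⟹  s² − 2s − 143 = 0
s = 13 or s = −11, giving (13, −9) and (−11, −13).

(−11, −13) and (13, −9)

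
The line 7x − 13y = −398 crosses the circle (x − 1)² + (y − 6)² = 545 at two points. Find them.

(−16, 22) and (−3, 29)

From the line, y = (398 + 7x)/13. Substituting:
218x² + 4142x + 10464 = 0  ⟹  x² + 19x + 48 = 0
x = −3 or x = −16, giving (−3, 29) and (−16, 22).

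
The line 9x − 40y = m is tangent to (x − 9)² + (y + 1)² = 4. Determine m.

m = 39 or m = 203

For a tangent, require d(centre, line) = r = 2.
|9·9 − 40·(−1) − m| / √1681 = 2
|m − (121)| = 2·41, so m = 203 or m = 39.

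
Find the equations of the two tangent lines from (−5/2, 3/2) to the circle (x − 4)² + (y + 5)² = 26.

x + 5y = 5 and 5x + y = −11

Write the tangent as mx − y + (3/2 − m·(−5/2)) = 0 and set its distance from the centre to √26:
(13/2m − (−13/2))² = 26(m² + 1)
5m² + 26m + 5 = 0, so m = −1/5 or m = −5.
Through (−5/2, 3/2) these give x + 5y = 5 and 5x + y = −11.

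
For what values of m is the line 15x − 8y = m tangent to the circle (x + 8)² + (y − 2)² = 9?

m = −187 or m = −85

Tangency holds when the distance from the centre (−8, 2) to the line equals the radius 3:
|15·(−8) − 8·2 − m| / √289 = 3
|m − (−136)| = 3·17, so m = −85 or m = −187.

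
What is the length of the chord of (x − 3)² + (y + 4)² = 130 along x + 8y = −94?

2√65

Substitute y = (−94 − x)/8:
65x² − 260x − 3900 = 0  ⟹  x² − 4x − 60 = 0
x = 10 or x = −6, giving (10, −13) and (−6, −11).
|(10, −13) − (−6, −11)| = √((16)² + (−2)²) = 2√65.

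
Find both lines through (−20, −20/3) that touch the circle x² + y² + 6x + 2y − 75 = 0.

A line y − (−20/3) = m(x − (−20)) is tangent when its distance from (−3, −1) is √85:
(17m − (17/3))² = 85(m² + 1)
54m² − 51m − 14 = 0, so m = 7/6 or m = −2/9.
With m = 7/6: 7x − 6y = −100. With m = −2/9: 2x + 9y = −100.

7x − 6y = −100 and 2x + 9y = −100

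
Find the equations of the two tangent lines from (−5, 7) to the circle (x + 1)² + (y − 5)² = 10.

A line y − (7) = m(x − (−5)) is tangent when its distance from (−1, 5) is √10:
[m·(4) − (−2)]² = 10(m² + 1)
3m² + 8m − 3 = 0, so m = 1/3 or m = −3.
Through (−5, 7) these give x − 3y = −26 and 3x + y = −8.

x − 3y = −26 and 3x + y = −8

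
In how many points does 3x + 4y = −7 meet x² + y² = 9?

2

Substituting the line into the circle gives 25x² + 42x − 95 = 0.
Discriminant = (42)² − 4·25·(−95) = 11264 > 0.
Two real roots: the line is a secant.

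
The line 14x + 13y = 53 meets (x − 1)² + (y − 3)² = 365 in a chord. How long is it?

2√365

The distance from (1, 3) to the line is 0/√365, and r² = 365.
Half the chord is √(r² − d²) = √(365), so the full chord is 2√365.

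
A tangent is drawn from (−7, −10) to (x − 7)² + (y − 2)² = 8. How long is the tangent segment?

2√83

With centre O = (7, 2), |OP|² = 340 and r² = 8.
Power of the point: PT² = |PO|² − r² = 332, so PT = 2√83.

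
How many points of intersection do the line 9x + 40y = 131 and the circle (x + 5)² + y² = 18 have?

Centre (−5, 0), r² = 18. Distance² from centre to line = (−176)²/1681 = 30976/1681.
Since d² > r², the line lies outside the circle.

0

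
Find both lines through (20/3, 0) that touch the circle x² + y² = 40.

3x − y = 20 and 3x + y = 20

Let a tangent through (20/3, 0) have slope m. Its distance from (0, 0) must equal 2√10:
(−20/3m − (0))² = 40(m² + 1)
m² − 9 = 0, so m = 3 or m = −3.
With m = 3: 3x − y = 20. With m = −3: 3x + y = 20.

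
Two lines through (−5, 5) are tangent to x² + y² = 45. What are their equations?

Let a tangent through (−5, 5) have slope m. Its distance from (0, 0) must equal 3√5:
[m·(5) − (−5)]² = 45(m² + 1)
2m² − 5m + 2 = 0, so m = 1/2 or m = 2.
With m = 1/2: x − 2y = −15. With m = 2: 2x − y = −15.

x − 2y = −15 and 2x − y = −15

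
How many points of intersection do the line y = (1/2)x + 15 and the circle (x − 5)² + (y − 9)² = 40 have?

0

Centre (5, 9), r² = 40. Distance² from centre to line = (17)²/5 = 289/5.
Since d² > r², the line lies outside the circle.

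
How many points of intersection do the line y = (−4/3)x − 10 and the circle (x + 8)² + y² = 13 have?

2

Centre (−8, 0), r² = 13. Distance² from centre to line = (−2)²/25 = 4/25.
Since d² < r², the line cuts the circle twice.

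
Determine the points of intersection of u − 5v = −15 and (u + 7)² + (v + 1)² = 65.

From the line, v = (15 + u)/5. Substituting:
26u² + 390u = 0  ⟹  u² + 15u = 0
u = 0 or u = −15, giving (0, 3) and (−15, 0).

(−15, 0) and (0, 3)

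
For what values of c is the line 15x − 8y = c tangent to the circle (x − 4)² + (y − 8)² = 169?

Tangency holds when the distance from the centre (4, 8) to the line equals the radius 13:
|15·4 − 8·8 − c| / √289 = 13
|c − (−4)| = 13·17, so c = 217 or c = −225.

c = −225 or c = 217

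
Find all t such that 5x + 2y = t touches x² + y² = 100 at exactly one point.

The line touches the circle iff its distance from (0, 0) is 10:
|5·0 + 2·0 − t| / √29 = 10
|t| = 10√29.

t = ±10√29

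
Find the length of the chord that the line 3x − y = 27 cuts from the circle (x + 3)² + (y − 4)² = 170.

2√10

Centre (−3, 4), r² = 170. Perpendicular distance d from centre to line = |−40| / √10 = 40/√10.
Chord = 2√(r² − d²) = 2·√(10) = 2√10.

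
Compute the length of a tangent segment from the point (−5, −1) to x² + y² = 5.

√21

Centre (0, 0), r² = 5. |PO|² = (−5)² + (−1)² = 26.
Power of the point: PT² = |PO|² − r² = 21, so PT = √21.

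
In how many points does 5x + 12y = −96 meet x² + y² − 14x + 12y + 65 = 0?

Substituting the line into the circle gives 169x² − 1776x + 4752 = 0.
Δ = 3154176 − 3212352 = −58176.
No real roots: the line does not meet the circle.

0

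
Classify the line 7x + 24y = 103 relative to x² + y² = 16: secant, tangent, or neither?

neither

d² = (7·0 + 24·0 − (103))²/625 = 10609/625; r² = 16.
Since d² > r², the line lies outside the circle.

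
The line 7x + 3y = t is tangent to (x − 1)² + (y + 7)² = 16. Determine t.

t = −14 ± 4√58

The line touches the circle iff its distance from (1, −7) is 4:
|7·1 + 3·(−7) − t| / √58 = 4
|t − (−14)| = 4√58.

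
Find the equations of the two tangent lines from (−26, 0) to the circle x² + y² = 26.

A line y − (0) = m(x − (−26)) is tangent when its distance from (0, 0) is √26:
(26m − (0))² = 26(m² + 1)
25m² − 1 = 0, so m = −1/5 or m = 1/5.
With m = −1/5: x + 5y = −26. With m = 1/5: x − 5y = −26.

x + 5y = −26 and x − 5y = −26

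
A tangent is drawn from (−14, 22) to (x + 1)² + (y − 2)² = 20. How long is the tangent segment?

3√61

Centre (−1, 2), r² = 20. |PO|² = (−13)² + (20)² = 569.
Power of the point: PT² = |PO|² − r² = 549, so PT = 3√61.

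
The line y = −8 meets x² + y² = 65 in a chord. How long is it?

2

The distance from (0, 0) to the line is 8, and r² = 65.
Half the chord is √(r² − d²) = √(1), so the full chord is 2.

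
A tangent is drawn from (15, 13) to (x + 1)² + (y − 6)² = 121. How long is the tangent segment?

2√46

With centre O = (−1, 6), |OP|² = 305 and r² = 121.
By the tangent–radius right angle, tangent length = √(|PO|² − r²) = √184 = 2√46.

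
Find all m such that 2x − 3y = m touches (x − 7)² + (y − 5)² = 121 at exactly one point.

m = −1 ± 11√13

Tangency holds when the distance from the centre (7, 5) to the line equals the radius 11:
|2·7 − 3·5 − m| / √13 = 11
|m − (−1)| = 11√13.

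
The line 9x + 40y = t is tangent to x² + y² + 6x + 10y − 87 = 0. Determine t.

t = −678 or t = 224

The line touches the circle iff its distance from (−3, −5) is 11:
|9·(−3) + 40·(−5) − t| / √1681 = 11
|t − (−227)| = 11·41, so t = 224 or t = −678.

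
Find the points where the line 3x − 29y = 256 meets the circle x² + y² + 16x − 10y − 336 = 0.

(−21, −11) and (8, −8)

From the line, y = (−256 + 3x)/29. Substituting:
850x² + 11050x − 142800 = 0  ⟹  x² + 13x − 168 = 0
x = 8 or x = −21, giving (8, −8) and (−21, −11).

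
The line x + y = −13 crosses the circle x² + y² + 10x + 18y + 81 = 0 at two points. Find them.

(−8, −5) and (−1, −12)

Substitute y = −x − 13:
2x² + 18x + 16 = 0  ⟹  x² + 9x + 8 = 0
x = −1 or x = −8, giving (−1, −12) and (−8, −5).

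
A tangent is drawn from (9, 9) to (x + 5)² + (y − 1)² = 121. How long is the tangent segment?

The centre is (−5, 1) and r = 11. The square of the distance from P to the centre is 196 + 64 = 260.
By the tangent–radius right angle, tangent length = √(|PO|² − r²) = √139.

√139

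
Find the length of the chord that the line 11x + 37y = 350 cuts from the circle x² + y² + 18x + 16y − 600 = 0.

√1490

Express y = (350 − 11x)/37 and substitute into the circle:
1490x² + 10430x − 491700 = 0  ⟹  x² + 7x − 330 = 0
x = 15 or x = −22, giving (15, 5) and (−22, 16).
|(15, 5) − (−22, 16)| = √((37)² + (−11)²) = √1490.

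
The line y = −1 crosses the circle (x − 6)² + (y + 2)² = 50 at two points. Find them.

Express y = −1 and substitute into the circle:
x² − 12x − 13 = 0
x = 13 or x = −1, giving (13, −1) and (−1, −1).

(−1, −1) and (13, −1)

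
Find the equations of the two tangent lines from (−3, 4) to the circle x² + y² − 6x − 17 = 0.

Let a tangent through (−3, 4) have slope m. Its distance from (3, 0) must equal √26:
[m·(6) − (−4)]² = 26(m² + 1)
5m² + 24m − 5 = 0, so m = 1/5 or m = −5.
With m = 1/5: x − 5y = −23. With m = −5: 5x + y = −11.

x − 5y = −23 and 5x + y = −11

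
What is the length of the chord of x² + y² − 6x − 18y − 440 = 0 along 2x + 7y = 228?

2√53

From the line, y = (228 − 2x)/7. Substituting:
53x² − 954x + 1696 = 0  ⟹  x² − 18x + 32 = 0
x = 16 or x = 2, giving (16, 28) and (2, 32).
Chord length = distance between (16, 28) and (2, 32) = √212 = 2√53.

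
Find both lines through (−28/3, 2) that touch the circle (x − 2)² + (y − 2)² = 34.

3x − 5y = −38 and 3x + 5y = −18

Write the tangent as mx − y + (2 − m·(−28/3)) = 0 and set its distance from the centre to √34:
[m·(34/3) − (0)]² = 34(m² + 1)
25m² − 9 = 0, so m = 3/5 or m = −3/5.
Through (−28/3, 2) these give 3x − 5y = −38 and 3x + 5y = −18.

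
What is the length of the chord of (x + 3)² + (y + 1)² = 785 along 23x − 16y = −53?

From the line, y = (53 + 23x)/16. Substituting:
785x² + 4710x − 193895 = 0  ⟹  x² + 6x − 247 = 0
x = 13 or x = −19, giving (13, 22) and (−19, −24).
Chord length = distance between (13, 22) and (−19, −24) = √3140 = 2√785.

2√785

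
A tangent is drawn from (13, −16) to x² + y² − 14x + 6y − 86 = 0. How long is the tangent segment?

√61

With centre O = (7, −3), |OP|² = 205 and r² = 144.
The tangent meets the radius at right angles, so tangent² = |PO|² − r² = 205 − 144 = 61.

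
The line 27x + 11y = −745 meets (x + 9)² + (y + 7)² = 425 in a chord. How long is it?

5√34

From the line, y = (−745 − 27x)/11. Substituting:
850x² + 38250x + 404600 = 0  ⟹  x² + 45x + 476 = 0
x = −17 or x = −28, giving (−17, −26) and (−28, 1).
|(−17, −26) − (−28, 1)| = √((11)² + (−27)²) = 5√34.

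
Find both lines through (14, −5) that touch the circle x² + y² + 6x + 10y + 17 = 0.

x + 4y = −6 and x − 4y = 34

Write the tangent as mx − y + (−5 − m·(14)) = 0 and set its distance from the centre to √17:
[m·(−17) − (0)]² = 17(m² + 1)
16m² − 1 = 0, so m = −1/4 or m = 1/4.
Through (14, −5) these give x + 4y = −6 and x − 4y = 34.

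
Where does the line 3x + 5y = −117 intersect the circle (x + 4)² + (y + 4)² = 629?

Substitute y = (−117 − 3x)/5:
34x² + 782x − 5916 = 0  ⟹  x² + 23x − 174 = 0
x = 6 or x = −29, giving (6, −27) and (−29, −6).

(−29, −6) and (6, −27)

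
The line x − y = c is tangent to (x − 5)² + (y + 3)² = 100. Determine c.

c = 8 ± 10√2

For a tangent, require d(centre, line) = r = 10.
|1·5 − 1·(−3) − c| / √2 = 10
|c − (8)| = 10√2.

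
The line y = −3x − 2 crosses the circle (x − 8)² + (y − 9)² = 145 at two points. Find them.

(−4, 10) and (−1, 1)

Substitute y = −3x − 2:
10x² + 50x + 40 = 0  ⟹  x² + 5x + 4 = 0
x = −1 or x = −4, giving (−1, 1) and (−4, 10).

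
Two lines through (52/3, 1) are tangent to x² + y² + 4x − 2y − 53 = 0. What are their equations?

3x + 7y = 59 and 3x − 7y = 45

Let a tangent through (52/3, 1) have slope m. Its distance from (−2, 1) must equal √58:
(−58/3m − (0))² = 58(m² + 1)
49m² − 9 = 0, so m = −3/7 or m = 3/7.
Through (52/3, 1) these give 3x + 7y = 59 and 3x − 7y = 45.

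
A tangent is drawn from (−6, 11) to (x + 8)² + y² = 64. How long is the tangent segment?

√61

The centre is (−8, 0) and r = 8. The square of the distance from P to the centre is 4 + 121 = 125.
By the tangent–radius right angle, tangent length = √(|PO|² − r²) = √61.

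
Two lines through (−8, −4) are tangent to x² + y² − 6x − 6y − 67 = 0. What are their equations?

A line y − (−4) = m(x − (−8)) is tangent when its distance from (3, 3) is √85:
(11m − (7))² = 85(m² + 1)
18m² − 77m − 18 = 0, so m = −2/9 or m = 9/2.
Through (−8, −4) these give 2x + 9y = −52 and 9x − 2y = −64.

2x + 9y = −52 and 9x − 2y = −64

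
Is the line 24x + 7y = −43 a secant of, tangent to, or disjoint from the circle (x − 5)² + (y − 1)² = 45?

disjoint

Centre (5, 1), r² = 45. Distance² from centre to line = (170)²/625 = 1156/25.
Since d² > r², the line lies outside the circle.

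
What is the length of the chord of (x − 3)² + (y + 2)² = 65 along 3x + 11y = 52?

Express y = (52 − 3x)/11 and substitute into the circle:
130x² − 1170x − 1300 = 0  ⟹  x² − 9x − 10 = 0
x = 10 or x = −1, giving (10, 2) and (−1, 5).
Chord length = distance between (10, 2) and (−1, 5) = √130 = √130.

√130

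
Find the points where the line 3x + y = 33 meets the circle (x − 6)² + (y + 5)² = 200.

From the line, y = −3x + 33. Substituting:
10x² − 240x + 1280 = 0  ⟹  x² − 24x + 128 = 0
x = 16 or x = 8, giving (16, −15) and (8, 9).

(8, 9) and (16, −15)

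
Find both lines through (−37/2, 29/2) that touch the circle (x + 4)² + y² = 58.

Write the tangent as mx − y + (29/2 − m·(−37/2)) = 0 and set its distance from the centre to √58:
(29/2m − (−29/2))² = 58(m² + 1)
21m² + 58m + 21 = 0, so m = −7/3 or m = −3/7.
With m = −7/3: 7x + 3y = −86. With m = −3/7: 3x + 7y = 46.

7x + 3y = −86 and 3x + 7y = 46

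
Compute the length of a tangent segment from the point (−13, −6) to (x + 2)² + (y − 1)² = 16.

√154

With centre O = (−2, 1), |OP|² = 170 and r² = 16.
Power of the point: PT² = |PO|² − r² = 154, so PT = √154.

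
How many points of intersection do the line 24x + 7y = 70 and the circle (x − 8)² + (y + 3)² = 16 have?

0

d² = (24·8 + 7·(−3) − (70))²/625 = 10201/625; r² = 16.
Since d² > r², the line lies outside the circle.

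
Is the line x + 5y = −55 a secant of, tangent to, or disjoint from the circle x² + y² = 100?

disjoint

d² = (1·0 + 5·0 − (−55))²/26 = 3025/26; r² = 100.
Since d² > r², the line lies outside the circle.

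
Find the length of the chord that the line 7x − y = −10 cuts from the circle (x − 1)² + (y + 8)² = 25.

Express y = 7x + 10 and substitute into the circle:
50x² + 250x + 300 = 0  ⟹  x² + 5x + 6 = 0
x = −2 or x = −3, giving (−2, −4) and (−3, −11).
|(−2, −4) − (−3, −11)| = √((1)² + (7)²) = 5√2.

5√2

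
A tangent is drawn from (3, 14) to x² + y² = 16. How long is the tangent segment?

The centre is (0, 0) and r = 4. The square of the distance from P to the centre is 9 + 196 = 205.
By the tangent–radius right angle, tangent length = √(|PO|² − r²) = √189 = 3√21.

3√21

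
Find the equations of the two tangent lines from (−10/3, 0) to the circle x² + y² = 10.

3x + y = −10 and 3x − y = −10

Write the tangent as mx − y + (0 − m·(−10/3)) = 0 and set its distance from the centre to √10:
(10/3m − (0))² = 10(m² + 1)
m² − 9 = 0, so m = −3 or m = 3.
With m = −3: 3x + y = −10. With m = 3: 3x − y = −10.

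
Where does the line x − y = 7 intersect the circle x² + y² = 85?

(−2, −9) and (9, 2)

From the line, y = x − 7. Substituting:
2x² − 14x − 36 = 0  ⟹  x² − 7x − 18 = 0
x = 9 or x = −2, giving (9, 2) and (−2, −9).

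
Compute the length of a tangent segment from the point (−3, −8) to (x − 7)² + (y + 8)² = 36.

8

The centre is (7, −8) and r = 6. The square of the distance from P to the centre is 100 + 0 = 100.
By the tangent–radius right angle, tangent length = √(|PO|² − r²) = √64 = 8.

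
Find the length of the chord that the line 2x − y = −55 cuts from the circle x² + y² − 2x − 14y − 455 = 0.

2√5

The distance from (1, 7) to the line is 50/√5, and r² = 505.
Half the chord is √(r² − d²) = √(5), so the full chord is 2√5.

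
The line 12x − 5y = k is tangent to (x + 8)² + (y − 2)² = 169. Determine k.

For a tangent, require d(centre, line) = r = 13.
|12·(−8) − 5·2 − k| / √169 = 13
|k − (−106)| = 13·13, so k = 63 or k = −275.

k = −275 or k = 63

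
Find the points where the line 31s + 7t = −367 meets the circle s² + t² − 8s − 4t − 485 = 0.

Substitute t = (−367 − 31s)/7:
1010s² + 23230s + 121200 = 0  ⟹  s² + 23s + 120 = 0
s = −8 or s = −15, giving (−8, −17) and (−15, 14).

(−15, 14) and (−8, −17)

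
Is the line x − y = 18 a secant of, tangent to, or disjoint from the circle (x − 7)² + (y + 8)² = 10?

Centre (7, −8), r² = 10. Distance² from centre to line = (−3)²/2 = 9/2.
Since d² < r², the line cuts the circle twice.

secant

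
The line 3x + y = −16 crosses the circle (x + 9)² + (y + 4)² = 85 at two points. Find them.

(−7, 5) and (−2, −10)

From the line, y = −3x − 16. Substituting:
10x² + 90x + 140 = 0  ⟹  x² + 9x + 14 = 0
x = −2 or x = −7, giving (−2, −10) and (−7, 5).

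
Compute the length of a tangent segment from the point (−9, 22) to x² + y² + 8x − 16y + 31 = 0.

Centre (−4, 8), r² = 49. |PO|² = (−5)² + (14)² = 221.
Power of the point: PT² = |PO|² − r² = 172, so PT = 2√43.

2√43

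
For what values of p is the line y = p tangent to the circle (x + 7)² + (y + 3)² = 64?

p = −11 or p = 5

The line touches the circle iff its distance from (−7, −3) is 8:
|0·(−7) + 1·(−3) − p| / √1 = 8
|p − (−3)| = 8, so p = 5 or p = −11.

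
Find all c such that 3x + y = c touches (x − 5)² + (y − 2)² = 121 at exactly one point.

The line touches the circle iff its distance from (5, 2) is 11:
|3·5 + 1·2 − c| / √10 = 11
|c − (17)| = 11√10.

c = 17 ± 11√10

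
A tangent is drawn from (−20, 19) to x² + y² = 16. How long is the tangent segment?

√745

With centre O = (0, 0), |OP|² = 761 and r² = 16.
The tangent meets the radius at right angles, so tangent² = |PO|² − r² = 761 − 16 = 745.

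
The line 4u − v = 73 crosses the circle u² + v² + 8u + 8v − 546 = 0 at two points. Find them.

(13, −21) and (19, 3)

From the line, v = 4u − 73. Substituting:
17u² − 544u + 4199 = 0  ⟹  u² − 32u + 247 = 0
u = 19 or u = 13, giving (19, 3) and (13, −21).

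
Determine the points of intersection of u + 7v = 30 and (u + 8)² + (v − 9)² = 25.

(−12, 6) and (−5, 5)

Substitute v = (30 − u)/7:
50u² + 850u + 3000 = 0  ⟹  u² + 17u + 60 = 0
u = −5 or u = −12, giving (−5, 5) and (−12, 6).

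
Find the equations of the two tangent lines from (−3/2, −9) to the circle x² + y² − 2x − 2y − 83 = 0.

Let a tangent through (−3/2, −9) have slope m. Its distance from (1, 1) must equal √85:
[m·(5/2) − (10)]² = 85(m² + 1)
63m² + 40m − 12 = 0, so m = −6/7 or m = 2/9.
With m = −6/7: 6x + 7y = −72. With m = 2/9: 2x − 9y = 78.

6x + 7y = −72 and 2x − 9y = 78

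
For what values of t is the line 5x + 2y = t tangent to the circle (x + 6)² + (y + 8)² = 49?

Tangency holds when the distance from the centre (−6, −8) to the line equals the radius 7:
|5·(−6) + 2·(−8) − t| / √29 = 7
|t − (−46)| = 7√29.

t = −46 ± 7√29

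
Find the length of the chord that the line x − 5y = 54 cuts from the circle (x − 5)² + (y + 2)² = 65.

From the line, y = (−54 + x)/5. Substituting:
26x² − 338x + 936 = 0  ⟹  x² − 13x + 36 = 0
x = 9 or x = 4, giving (9, −9) and (4, −10).
|(9, −9) − (4, −10)| = √((5)² + (1)²) = √26.

√26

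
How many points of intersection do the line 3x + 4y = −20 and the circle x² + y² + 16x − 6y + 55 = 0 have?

d² = (3·(−8) + 4·3 − (−20))²/25 = 64/25; r² = 18.
Since d² < r², the line cuts the circle twice.

2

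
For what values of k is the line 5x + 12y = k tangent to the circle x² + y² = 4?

k = −26 or k = 26

Tangency holds when the distance from the centre (0, 0) to the line equals the radius 2:
|5·0 + 12·0 − k| / √169 = 2
|k| = 2·13, so k = 26 or k = −26.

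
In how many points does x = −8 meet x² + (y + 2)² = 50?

0

Substituting the line into the circle gives y² + 4y + 18 = 0.
Discriminant = (4)² − 4·1·(18) = −56 < 0.
No real roots: the line does not meet the circle.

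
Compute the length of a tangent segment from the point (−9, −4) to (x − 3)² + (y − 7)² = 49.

6√6

Centre (3, 7), r² = 49. |PO|² = (−12)² + (−11)² = 265.
The tangent meets the radius at right angles, so tangent² = |PO|² − r² = 265 − 49 = 216.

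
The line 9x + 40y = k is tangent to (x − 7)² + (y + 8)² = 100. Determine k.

k = −667 or k = 153

For a tangent, require d(centre, line) = r = 10.
|9·7 + 40·(−8) − k| / √1681 = 10
|k − (−257)| = 10·41, so k = 153 or k = −667.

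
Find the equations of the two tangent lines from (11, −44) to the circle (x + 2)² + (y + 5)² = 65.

8x + y = 44 and 7x + 4y = −99

A line y − (−44) = m(x − (11)) is tangent when its distance from (−2, −5) is √65:
(−13m − (39))² = 65(m² + 1)
4m² + 39m + 56 = 0, so m = −8 or m = −7/4.
Through (11, −44) these give 8x + y = 44 and 7x + 4y = −99.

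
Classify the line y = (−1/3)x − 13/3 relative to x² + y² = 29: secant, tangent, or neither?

Centre (0, 0), r² = 29. Distance² from centre to line = (13)²/10 = 169/10.
Since d² < r², the line cuts the circle twice.

secant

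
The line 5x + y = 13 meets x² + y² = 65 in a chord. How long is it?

3√26

Centre (0, 0), r² = 65. Perpendicular distance d from centre to line = |−13| / √26 = 13/√26.
Chord = 2√(r² − d²) = 2·√(117/2) = 3√26.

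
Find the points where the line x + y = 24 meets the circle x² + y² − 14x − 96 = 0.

(15, 9) and (16, 8)

Express y = −x + 24 and substitute into the circle:
2x² − 62x + 480 = 0  ⟹  x² − 31x + 240 = 0
x = 16 or x = 15, giving (16, 8) and (15, 9).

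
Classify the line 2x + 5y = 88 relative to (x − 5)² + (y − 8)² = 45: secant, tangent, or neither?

neither

Centre (5, 8), r² = 45. Distance² from centre to line = (−38)²/29 = 1444/29.
Since d² > r², the line lies outside the circle.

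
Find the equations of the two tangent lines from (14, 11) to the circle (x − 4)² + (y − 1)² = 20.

Let a tangent through (14, 11) have slope m. Its distance from (4, 1) must equal 2√5:
(−10m − (−10))² = 20(m² + 1)
2m² − 5m + 2 = 0, so m = 2 or m = 1/2.
Through (14, 11) these give 2x − y = 17 and x − 2y = −8.

2x − y = 17 and x − 2y = −8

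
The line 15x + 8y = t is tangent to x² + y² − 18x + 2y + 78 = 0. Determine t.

The line touches the circle iff its distance from (9, −1) is 2:
|15·9 + 8·(−1) − t| / √289 = 2
|t − (127)| = 2·17, so t = 161 or t = 93.

t = 93 or t = 161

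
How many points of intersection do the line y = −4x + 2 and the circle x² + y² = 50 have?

2

d² = (4·0 + 1·0 − (2))²/17 = 4/17; r² = 50.
Since d² < r², the line cuts the circle twice.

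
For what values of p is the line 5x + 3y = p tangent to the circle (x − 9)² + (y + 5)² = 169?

The line touches the circle iff its distance from (9, −5) is 13:
|5·9 + 3·(−5) − p| / √34 = 13
|p − (30)| = 13√34.

p = 30 ± 13√34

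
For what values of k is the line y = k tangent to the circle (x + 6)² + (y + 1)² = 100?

The line touches the circle iff its distance from (−6, −1) is 10:
|0·(−6) + 1·(−1) − k| / √1 = 10
|k − (−1)| = 10, so k = 9 or k = −11.

k = −11 or k = 9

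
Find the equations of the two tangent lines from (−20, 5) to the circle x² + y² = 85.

2x − 9y = −85 and 6x + 7y = −85

Let a tangent through (−20, 5) have slope m. Its distance from (0, 0) must equal √85:
[m·(20) − (−5)]² = 85(m² + 1)
63m² + 40m − 12 = 0, so m = 2/9 or m = −6/7.
With m = 2/9: 2x − 9y = −85. With m = −6/7: 6x + 7y = −85.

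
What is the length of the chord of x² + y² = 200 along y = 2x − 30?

4√5

Substitute y = 2x − 30:
5x² − 120x + 700 = 0  ⟹  x² − 24x + 140 = 0
x = 14 or x = 10, giving (14, −2) and (10, −10).
Chord length = distance between (14, −2) and (10, −10) = √80 = 4√5.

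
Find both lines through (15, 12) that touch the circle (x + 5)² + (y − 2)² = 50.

Write the tangent as mx − y + (12 − m·(15)) = 0 and set its distance from the centre to 5√2:
[m·(−20) − (−10)]² = 50(m² + 1)
7m² − 8m + 1 = 0, so m = 1/7 or m = 1.
With m = 1/7: x − 7y = −69. With m = 1: x − y = 3.

x − 7y = −69 and x − y = 3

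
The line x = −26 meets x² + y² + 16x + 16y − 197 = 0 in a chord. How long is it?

The line gives x = −26. Substituting into the circle:
y² + 16y + 63 = 0
y = −7 or y = −9, giving (−26, −7) and (−26, −9).
|(−26, −7) − (−26, −9)| = √((0)² + (2)²) = 2.

2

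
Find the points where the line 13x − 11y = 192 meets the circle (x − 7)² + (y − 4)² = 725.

Substitute y = (−192 + 13x)/11:
290x² − 7830x − 26100 = 0  ⟹  x² − 27x − 90 = 0
x = 30 or x = −3, giving (30, 18) and (−3, −21).

(−3, −21) and (30, 18)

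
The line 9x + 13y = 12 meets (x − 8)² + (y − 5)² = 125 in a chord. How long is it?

Centre (8, 5), r² = 125. Perpendicular distance d from centre to line = |125| / √250 = 125/√250.
Chord = 2√(r² − d²) = 2·√(125/2) = 5√10.

5√10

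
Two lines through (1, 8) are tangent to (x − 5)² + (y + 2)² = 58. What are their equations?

3x + 7y = 59 and 7x − 3y = −17

Let a tangent through (1, 8) have slope m. Its distance from (5, −2) must equal √58:
[m·(4) − (−10)]² = 58(m² + 1)
21m² − 40m − 21 = 0, so m = −3/7 or m = 7/3.
With m = −3/7: 3x + 7y = 59. With m = 7/3: 7x − 3y = −17.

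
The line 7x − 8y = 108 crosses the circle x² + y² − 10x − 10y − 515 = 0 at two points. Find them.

(−4, −17) and (28, 11)

Express y = (−108 + 7x)/8 and substitute into the circle:
113x² − 2712x − 12656 = 0  ⟹  x² − 24x − 112 = 0
x = 28 or x = −4, giving (28, 11) and (−4, −17).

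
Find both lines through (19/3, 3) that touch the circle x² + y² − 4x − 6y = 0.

Write the tangent as mx − y + (3 − m·(19/3)) = 0 and set its distance from the centre to √13:
[m·(−13/3) − (0)]² = 13(m² + 1)
4m² − 9 = 0, so m = 3/2 or m = −3/2.
With m = 3/2: 3x − 2y = 13. With m = −3/2: 3x + 2y = 25.

3x − 2y = 13 and 3x + 2y = 25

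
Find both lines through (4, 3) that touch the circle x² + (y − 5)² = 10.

A line y − (3) = m(x − (4)) is tangent when its distance from (0, 5) is √10:
[m·(−4) − (2)]² = 10(m² + 1)
3m² + 8m − 3 = 0, so m = −3 or m = 1/3.
With m = −3: 3x + y = 15. With m = 1/3: x − 3y = −5.

3x + y = 15 and x − 3y = −5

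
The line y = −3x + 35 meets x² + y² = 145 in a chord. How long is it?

Substitute y = −3x + 35:
10x² − 210x + 1080 = 0  ⟹  x² − 21x + 108 = 0
x = 12 or x = 9, giving (12, −1) and (9, 8).
|(12, −1) − (9, 8)| = √((3)² + (−9)²) = 3√10.

3√10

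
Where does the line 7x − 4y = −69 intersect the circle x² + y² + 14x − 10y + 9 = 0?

Substitute y = (69 + 7x)/4:
65x² + 910x + 2145 = 0  ⟹  x² + 14x + 33 = 0
x = −3 or x = −11, giving (−3, 12) and (−11, −2).

(−11, −2) and (−3, 12)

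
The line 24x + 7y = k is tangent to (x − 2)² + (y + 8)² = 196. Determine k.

Tangency holds when the distance from the centre (2, −8) to the line equals the radius 14:
|24·2 + 7·(−8) − k| / √625 = 14
|k − (−8)| = 14·25, so k = 342 or k = −358.

k = −358 or k = 342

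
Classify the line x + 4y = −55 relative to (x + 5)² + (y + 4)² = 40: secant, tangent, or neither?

neither

d² = (1·(−5) + 4·(−4) − (−55))²/17 = 68; r² = 40.
Since d² > r², the line lies outside the circle.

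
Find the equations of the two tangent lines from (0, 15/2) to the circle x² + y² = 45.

A line y − (15/2) = m(x − (0)) is tangent when its distance from (0, 0) is 3√5:
(0m − (−15/2))² = 45(m² + 1)
4m² − 1 = 0, so m = 1/2 or m = −1/2.
With m = 1/2: x − 2y = −15. With m = −1/2: x + 2y = 15.

x − 2y = −15 and x + 2y = 15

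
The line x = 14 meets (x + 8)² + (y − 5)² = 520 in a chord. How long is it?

The line gives x = 14. Substituting into the circle:
y² − 10y − 11 = 0
y = 11 or y = −1, giving (14, 11) and (14, −1).
|(14, 11) − (14, −1)| = √((0)² + (12)²) = 12.

12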